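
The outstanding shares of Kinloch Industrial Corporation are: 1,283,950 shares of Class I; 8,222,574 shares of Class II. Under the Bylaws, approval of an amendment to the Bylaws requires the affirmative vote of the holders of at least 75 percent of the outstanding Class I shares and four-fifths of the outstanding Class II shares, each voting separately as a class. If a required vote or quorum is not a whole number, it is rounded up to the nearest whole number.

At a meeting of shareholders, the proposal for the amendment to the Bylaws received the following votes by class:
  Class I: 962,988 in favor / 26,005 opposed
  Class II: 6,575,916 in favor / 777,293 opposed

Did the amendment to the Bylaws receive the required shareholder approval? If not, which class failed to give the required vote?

Class I: 3/4 of 1283950 = 962962.50, rounded up to 962963; 962,963 required, 962,988 in favor — approved.
Class II: 4/5 of 8222574 = 6578059.20, rounded up to 6578060; 6,578,060 required, 6,575,916 in favor — not approved.

Not approved — the Class II shares did not give the required vote.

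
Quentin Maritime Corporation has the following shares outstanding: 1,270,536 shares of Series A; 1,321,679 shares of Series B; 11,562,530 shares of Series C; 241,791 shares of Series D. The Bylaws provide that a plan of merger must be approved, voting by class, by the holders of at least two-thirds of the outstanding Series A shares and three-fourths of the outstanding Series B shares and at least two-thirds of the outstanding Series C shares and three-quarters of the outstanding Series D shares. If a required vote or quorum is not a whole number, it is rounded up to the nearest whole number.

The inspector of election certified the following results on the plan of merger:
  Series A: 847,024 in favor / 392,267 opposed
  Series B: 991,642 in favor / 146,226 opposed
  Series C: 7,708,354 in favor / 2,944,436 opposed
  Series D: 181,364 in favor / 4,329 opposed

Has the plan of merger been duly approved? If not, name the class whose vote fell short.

Series A: 2/3 of 1270536 = 847024; 847,024 required, 847,024 in favor — approved.
Series B: 3/4 of 1321679 = 991259.25, rounded up to 991260; 991,260 required, 991,642 in favor — approved.
Series C: 2/3 of 11562530 = 7708353.33, rounded up to 7708354; 7,708,354 required, 7,708,354 in favor — approved.
Series D: 3/4 of 241791 = 181343.25, rounded up to 181344; 181,344 required, 181,364 in favor — approved.

Approved — every class gave the required vote.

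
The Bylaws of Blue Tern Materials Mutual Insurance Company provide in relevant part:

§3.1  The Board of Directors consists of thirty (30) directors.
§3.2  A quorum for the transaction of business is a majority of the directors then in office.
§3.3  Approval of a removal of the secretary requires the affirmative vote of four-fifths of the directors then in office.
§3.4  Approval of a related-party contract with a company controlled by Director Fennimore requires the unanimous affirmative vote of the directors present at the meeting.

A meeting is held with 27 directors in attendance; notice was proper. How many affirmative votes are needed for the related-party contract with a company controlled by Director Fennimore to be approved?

27

The related-party contract with a company controlled by Director Fennimore requires the unanimous vote of the directors present (27).
Unanimous means all 27.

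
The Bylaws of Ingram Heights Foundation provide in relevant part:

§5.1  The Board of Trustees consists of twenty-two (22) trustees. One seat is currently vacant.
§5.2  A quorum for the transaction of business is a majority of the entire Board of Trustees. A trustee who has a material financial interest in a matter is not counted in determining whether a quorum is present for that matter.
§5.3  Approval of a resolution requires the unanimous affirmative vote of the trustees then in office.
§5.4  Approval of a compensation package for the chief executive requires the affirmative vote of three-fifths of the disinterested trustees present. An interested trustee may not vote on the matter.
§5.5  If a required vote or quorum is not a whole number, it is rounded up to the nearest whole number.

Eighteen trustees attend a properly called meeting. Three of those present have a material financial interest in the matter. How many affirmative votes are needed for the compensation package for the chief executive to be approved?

9

The compensation package for the chief executive requires three-fifths of the disinterested trustees present (18 − 3 = 15).
3/5 of 15 = 9.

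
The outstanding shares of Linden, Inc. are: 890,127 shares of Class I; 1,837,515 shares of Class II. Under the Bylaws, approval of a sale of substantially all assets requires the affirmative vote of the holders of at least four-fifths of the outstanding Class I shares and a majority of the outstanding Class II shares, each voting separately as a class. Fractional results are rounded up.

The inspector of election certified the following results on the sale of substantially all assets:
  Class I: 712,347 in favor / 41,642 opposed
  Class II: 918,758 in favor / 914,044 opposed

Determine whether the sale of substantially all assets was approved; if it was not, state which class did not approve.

Approved — every class gave the required vote.

Class I: 4/5 of 890127 = 712101.60, rounded up to 712102; 712,102 required, 712,347 in favor — approved.
Class II: a majority of 1837515 is 918758; 918,758 required, 918,758 in favor — approved.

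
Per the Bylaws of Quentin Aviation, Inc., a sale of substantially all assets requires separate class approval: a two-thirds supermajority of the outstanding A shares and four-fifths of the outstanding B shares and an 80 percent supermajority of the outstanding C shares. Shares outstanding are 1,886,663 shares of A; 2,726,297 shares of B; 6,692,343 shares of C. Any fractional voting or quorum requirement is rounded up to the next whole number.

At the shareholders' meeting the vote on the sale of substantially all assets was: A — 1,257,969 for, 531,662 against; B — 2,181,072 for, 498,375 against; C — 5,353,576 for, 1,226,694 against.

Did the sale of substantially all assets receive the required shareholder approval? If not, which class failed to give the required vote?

Not approved — the C shares did not give the required vote.

A: 2/3 of 1886663 = 1257775.33, rounded up to 1257776; 1,257,776 required, 1,257,969 in favor — approved.
B: 4/5 of 2726297 = 2181037.60, rounded up to 2181038; 2,181,038 required, 2,181,072 in favor — approved.
C: 4/5 of 6692343 = 5353874.40, rounded up to 5353875; 5,353,875 required, 5,353,576 in favor — not approved.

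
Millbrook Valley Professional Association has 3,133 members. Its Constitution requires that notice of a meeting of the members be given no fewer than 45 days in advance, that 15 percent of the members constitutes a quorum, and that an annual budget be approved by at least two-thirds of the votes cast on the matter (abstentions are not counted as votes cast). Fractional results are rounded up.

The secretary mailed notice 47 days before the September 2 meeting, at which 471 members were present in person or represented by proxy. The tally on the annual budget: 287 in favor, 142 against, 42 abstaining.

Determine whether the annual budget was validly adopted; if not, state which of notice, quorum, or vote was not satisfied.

Notice: 47 days given; 45 required. Satisfied.
Quorum: 15% of 3,133 = 469.95, rounded up to 470; 471 present. Satisfied.
Vote: requires two-thirds of the votes cast (471 − 42 abstaining = 429); 2/3 of 429 = 286, so 286 needed; 287 in favor. Satisfied.

Valid — all requirements satisfied.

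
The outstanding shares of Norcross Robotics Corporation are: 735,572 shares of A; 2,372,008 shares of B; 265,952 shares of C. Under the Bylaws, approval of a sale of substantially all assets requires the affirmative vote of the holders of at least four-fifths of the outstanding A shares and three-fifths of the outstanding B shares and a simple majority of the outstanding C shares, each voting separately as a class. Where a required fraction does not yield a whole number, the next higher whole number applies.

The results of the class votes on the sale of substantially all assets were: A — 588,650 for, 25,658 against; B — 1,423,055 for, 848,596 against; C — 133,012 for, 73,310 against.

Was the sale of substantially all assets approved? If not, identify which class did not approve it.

A: 4/5 of 735572 = 588457.60, rounded up to 588458; 588,458 required, 588,650 in favor — approved.
B: 3/5 of 2372008 = 1423204.80, rounded up to 1423205; 1,423,205 required, 1,423,055 in favor — not approved.
C: a majority of 265952 is 132977; 132,977 required, 133,012 in favor — approved.

Not approved — the B shares did not give the required vote.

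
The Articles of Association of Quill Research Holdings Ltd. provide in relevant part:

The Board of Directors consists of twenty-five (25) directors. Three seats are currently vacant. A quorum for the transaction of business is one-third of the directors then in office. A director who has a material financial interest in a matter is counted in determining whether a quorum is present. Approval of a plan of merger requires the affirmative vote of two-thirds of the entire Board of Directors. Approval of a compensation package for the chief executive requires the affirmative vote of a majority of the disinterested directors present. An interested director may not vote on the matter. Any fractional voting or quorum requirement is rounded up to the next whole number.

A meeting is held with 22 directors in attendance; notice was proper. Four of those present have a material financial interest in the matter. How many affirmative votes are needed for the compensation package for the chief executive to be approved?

10

The compensation package for the chief executive requires a majority of the disinterested directors present (22 − 4 = 18).
A majority of 18 is 10.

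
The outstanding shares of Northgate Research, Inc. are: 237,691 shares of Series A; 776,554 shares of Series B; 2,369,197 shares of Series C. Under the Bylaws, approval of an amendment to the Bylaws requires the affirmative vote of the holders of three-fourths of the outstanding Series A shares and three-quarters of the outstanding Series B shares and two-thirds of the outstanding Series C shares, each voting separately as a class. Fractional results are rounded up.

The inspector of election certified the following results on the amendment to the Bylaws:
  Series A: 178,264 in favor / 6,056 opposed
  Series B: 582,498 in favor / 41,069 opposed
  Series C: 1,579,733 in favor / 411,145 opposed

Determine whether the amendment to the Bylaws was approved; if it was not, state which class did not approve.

Not approved — the Series A shares did not give the required vote.

Series A: 3/4 of 237691 = 178268.25, rounded up to 178269; 178,269 required, 178,264 in favor — not approved.
Series B: 3/4 of 776554 = 582415.50, rounded up to 582416; 582,416 required, 582,498 in favor — approved.
Series C: 2/3 of 2369197 = 1579464.67, rounded up to 1579465; 1,579,465 required, 1,579,733 in favor — approved.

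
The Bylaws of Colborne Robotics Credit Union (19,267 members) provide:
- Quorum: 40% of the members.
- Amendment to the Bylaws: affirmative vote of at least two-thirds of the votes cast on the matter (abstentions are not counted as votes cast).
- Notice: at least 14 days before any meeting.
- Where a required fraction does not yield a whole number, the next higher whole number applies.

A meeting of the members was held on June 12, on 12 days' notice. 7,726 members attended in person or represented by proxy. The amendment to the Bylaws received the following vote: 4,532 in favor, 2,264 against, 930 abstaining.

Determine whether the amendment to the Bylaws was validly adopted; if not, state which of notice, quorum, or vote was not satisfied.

Notice: 12 days given; 14 required. Not satisfied.
Quorum: 40% of 19,267 = 7,706.80, rounded up to 7,707; 7,726 present. Satisfied.
Vote: requires two-thirds of the votes cast (7,726 − 930 abstaining = 6,796); 2/3 of 6796 = 4530.67, rounded up to 4531, so 4,531 needed; 4,532 in favor. Satisfied.

Invalid — notice requirement not satisfied.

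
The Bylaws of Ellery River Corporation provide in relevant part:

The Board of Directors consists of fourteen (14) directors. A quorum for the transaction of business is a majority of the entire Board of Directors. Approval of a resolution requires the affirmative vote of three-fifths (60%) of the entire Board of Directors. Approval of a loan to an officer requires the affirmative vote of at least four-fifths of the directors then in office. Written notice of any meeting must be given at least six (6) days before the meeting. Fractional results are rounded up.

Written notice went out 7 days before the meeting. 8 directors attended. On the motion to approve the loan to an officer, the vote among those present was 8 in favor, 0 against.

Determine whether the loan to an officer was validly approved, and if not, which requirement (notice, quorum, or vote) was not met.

Invalid — vote requirement not satisfied.

Notice: 7 days given; 6 required (7 ≥ 6). Satisfied.
Quorum: 8 present; quorum is 8. Satisfied.
Vote: the loan to an officer requires four-fifths of the directors then in office (14). 4/5 of 14 = 11.20, rounded up to 12, so 12 affirmative votes are needed; 8 voted in favor. Not satisfied.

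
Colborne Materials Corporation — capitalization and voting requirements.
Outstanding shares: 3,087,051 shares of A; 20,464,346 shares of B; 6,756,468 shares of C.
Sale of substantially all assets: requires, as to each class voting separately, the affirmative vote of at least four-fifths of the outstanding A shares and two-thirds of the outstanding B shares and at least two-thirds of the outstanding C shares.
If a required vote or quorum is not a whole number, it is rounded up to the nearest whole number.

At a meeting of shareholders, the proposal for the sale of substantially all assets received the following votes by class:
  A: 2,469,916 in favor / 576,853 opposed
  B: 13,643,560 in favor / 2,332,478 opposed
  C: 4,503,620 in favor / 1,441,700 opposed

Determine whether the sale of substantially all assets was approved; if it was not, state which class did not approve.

Not approved — the C shares did not give the required vote.

A: 4/5 of 3087051 = 2469640.80, rounded up to 2469641; 2,469,641 required, 2,469,916 in favor — approved.
B: 2/3 of 20464346 = 13642897.33, rounded up to 13642898; 13,642,898 required, 13,643,560 in favor — approved.
C: 2/3 of 6756468 = 4504312; 4,504,312 required, 4,503,620 in favor — not approved.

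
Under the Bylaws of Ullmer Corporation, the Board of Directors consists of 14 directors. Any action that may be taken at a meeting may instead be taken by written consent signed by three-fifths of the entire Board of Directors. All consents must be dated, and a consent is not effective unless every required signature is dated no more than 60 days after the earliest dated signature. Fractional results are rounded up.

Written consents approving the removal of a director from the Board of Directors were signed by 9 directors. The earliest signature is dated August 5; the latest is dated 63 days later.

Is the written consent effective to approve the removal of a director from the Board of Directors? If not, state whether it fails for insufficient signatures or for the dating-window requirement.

Signatures required: three-fifths of 14 — 3/5 of 14 = 8.40, rounded up to 9, so 9 needed; 9 signed. Sufficient.
Dating window: the latest signature is 63 days after the earliest; the limit is 60 days. Outside the window.

Not effective — dating-window requirement not satisfied.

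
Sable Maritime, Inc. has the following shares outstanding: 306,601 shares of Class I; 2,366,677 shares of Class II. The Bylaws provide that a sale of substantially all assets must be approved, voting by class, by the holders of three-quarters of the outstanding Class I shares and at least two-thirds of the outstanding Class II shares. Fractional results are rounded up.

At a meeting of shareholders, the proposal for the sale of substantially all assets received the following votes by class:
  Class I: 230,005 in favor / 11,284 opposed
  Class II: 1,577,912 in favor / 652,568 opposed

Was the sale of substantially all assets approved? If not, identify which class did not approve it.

Approved — every class gave the required vote.

Class I: 3/4 of 306601 = 229950.75, rounded up to 229951; 229,951 required, 230,005 in favor — approved.
Class II: 2/3 of 2366677 = 1577784.67, rounded up to 1577785; 1,577,785 required, 1,577,912 in favor — approved.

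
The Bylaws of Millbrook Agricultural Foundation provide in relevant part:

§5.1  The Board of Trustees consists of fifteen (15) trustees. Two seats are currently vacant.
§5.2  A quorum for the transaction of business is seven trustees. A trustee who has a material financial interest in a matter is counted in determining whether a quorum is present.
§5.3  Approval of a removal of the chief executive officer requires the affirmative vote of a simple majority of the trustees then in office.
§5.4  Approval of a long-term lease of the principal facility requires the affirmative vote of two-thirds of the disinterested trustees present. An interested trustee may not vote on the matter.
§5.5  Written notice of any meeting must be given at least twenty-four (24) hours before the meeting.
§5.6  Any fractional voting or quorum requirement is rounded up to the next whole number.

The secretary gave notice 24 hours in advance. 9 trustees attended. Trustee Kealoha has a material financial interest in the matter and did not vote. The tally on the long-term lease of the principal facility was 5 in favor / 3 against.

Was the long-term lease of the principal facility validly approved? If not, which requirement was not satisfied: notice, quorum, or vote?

Invalid — vote requirement not satisfied.

Notice: 24 hours given; 24 required (24 ≥ 24). Satisfied.
Quorum: 9 present (interested trustees count toward quorum); quorum is 7. Satisfied.
Vote: the long-term lease of the principal facility requires two-thirds of the disinterested trustees present (9 − 1 = 8). 2/3 of 8 = 5.33, rounded up to 6, so 6 affirmative votes are needed; 5 voted in favor. Not satisfied.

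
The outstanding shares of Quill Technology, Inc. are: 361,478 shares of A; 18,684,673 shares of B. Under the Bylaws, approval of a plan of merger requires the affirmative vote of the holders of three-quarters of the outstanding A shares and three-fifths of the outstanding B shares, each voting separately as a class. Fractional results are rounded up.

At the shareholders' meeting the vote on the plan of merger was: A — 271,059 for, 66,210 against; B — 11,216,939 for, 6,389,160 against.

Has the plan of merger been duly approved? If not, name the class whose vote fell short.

Not approved — the A shares did not give the required vote.

A: 3/4 of 361478 = 271108.50, rounded up to 271109; 271,109 required, 271,059 in favor — not approved.
B: 3/5 of 18684673 = 11210803.80, rounded up to 11210804; 11,210,804 required, 11,216,939 in favor — approved.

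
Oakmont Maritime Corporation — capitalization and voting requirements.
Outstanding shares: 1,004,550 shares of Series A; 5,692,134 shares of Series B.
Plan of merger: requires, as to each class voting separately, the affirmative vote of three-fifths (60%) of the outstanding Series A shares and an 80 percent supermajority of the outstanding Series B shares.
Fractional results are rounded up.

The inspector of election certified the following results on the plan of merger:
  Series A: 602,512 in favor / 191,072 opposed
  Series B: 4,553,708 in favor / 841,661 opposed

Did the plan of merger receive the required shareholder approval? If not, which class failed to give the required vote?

Series A: 3/5 of 1004550 = 602730; 602,730 required, 602,512 in favor — not approved.
Series B: 4/5 of 5692134 = 4553707.20, rounded up to 4553708; 4,553,708 required, 4,553,708 in favor — approved.

Not approved — the Series A shares did not give the required vote.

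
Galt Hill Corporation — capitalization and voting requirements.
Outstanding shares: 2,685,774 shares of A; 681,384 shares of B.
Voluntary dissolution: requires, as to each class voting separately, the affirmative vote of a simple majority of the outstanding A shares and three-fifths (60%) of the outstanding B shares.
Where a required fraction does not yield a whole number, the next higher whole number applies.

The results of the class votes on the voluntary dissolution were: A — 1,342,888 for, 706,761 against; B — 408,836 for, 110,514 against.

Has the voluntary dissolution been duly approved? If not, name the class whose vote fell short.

A: a majority of 2685774 is 1342888; 1,342,888 required, 1,342,888 in favor — approved.
B: 3/5 of 681384 = 408830.40, rounded up to 408831; 408,831 required, 408,836 in favor — approved.

Approved — every class gave the required vote.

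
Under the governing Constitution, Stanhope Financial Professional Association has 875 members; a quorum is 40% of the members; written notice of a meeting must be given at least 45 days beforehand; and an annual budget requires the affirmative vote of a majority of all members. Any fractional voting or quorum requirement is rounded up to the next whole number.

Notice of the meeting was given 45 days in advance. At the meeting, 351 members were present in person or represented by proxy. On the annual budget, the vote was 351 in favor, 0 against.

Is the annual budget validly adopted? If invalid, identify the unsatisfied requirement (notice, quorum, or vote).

Notice: 45 days given; 45 required. Satisfied.
Quorum: 40% of 875 = 350; 351 present. Satisfied.
Vote: requires a majority of all members (875); a majority of 875 is 438, so 438 needed; 351 in favor. Not satisfied.

Invalid — vote requirement not satisfied.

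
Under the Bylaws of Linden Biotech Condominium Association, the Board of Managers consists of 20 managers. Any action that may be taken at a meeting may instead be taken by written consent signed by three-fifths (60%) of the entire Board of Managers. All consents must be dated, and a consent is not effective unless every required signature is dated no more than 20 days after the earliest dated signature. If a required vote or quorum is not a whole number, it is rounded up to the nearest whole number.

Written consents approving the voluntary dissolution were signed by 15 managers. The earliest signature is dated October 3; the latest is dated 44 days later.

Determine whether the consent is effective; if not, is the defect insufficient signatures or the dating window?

Signatures required: three-fifths (60%) of 20 — 3/5 of 20 = 12, so 12 needed; 15 signed. Sufficient.
Dating window: the latest signature is 44 days after the earliest; the limit is 20 days. Outside the window.

Not effective — dating-window requirement not satisfied.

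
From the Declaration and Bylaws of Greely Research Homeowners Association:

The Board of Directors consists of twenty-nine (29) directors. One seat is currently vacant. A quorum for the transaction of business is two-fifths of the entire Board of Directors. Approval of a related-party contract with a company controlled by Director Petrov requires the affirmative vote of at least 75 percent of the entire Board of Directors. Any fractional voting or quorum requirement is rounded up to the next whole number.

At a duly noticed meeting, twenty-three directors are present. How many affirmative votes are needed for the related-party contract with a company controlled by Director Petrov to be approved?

22

The related-party contract with a company controlled by Director Petrov requires three-fourths of the entire Board of Directors (29).
3/4 of 29 = 21.75, rounded up to 22.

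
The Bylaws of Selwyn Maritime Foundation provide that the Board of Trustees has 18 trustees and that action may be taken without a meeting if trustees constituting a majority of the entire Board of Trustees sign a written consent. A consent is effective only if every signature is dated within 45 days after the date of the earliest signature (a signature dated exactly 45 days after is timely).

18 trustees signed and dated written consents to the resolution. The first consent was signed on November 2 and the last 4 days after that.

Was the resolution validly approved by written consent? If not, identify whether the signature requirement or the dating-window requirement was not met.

Signatures required: a majority of 18 — a majority of 18 is 10, so 10 needed; 18 signed. Sufficient.
Dating window: the latest signature is 4 days after the earliest; the limit is 45 days. Within the window.

Effective — both the signature and dating-window requirements are satisfied.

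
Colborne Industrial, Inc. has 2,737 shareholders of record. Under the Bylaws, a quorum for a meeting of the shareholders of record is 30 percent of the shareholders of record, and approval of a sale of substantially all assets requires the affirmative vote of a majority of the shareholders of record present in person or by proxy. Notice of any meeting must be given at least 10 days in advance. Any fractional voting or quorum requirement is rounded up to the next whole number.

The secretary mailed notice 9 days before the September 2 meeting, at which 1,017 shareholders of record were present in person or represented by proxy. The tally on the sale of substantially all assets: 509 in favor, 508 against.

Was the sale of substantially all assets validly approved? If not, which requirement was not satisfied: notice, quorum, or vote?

Invalid — notice requirement not satisfied.

Notice: 9 days given; 10 required. Not satisfied.
Quorum: 30% of 2,737 = 821.10, rounded up to 822; 1,017 present. Satisfied.
Vote: requires a majority of those present (1,017); a majority of 1017 is 509, so 509 needed; 509 in favor. Satisfied.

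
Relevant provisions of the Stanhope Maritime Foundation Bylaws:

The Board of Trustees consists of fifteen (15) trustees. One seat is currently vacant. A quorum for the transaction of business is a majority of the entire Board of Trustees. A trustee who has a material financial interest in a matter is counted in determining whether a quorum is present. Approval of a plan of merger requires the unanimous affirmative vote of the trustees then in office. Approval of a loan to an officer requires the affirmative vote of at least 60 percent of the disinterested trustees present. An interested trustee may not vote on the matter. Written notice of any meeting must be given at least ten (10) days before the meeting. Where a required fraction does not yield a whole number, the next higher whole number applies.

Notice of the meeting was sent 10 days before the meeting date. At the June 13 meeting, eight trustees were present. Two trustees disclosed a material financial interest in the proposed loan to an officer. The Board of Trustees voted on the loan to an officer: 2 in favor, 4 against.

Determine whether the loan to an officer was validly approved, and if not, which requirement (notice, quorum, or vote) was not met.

Notice: 10 days given; 10 required (10 ≥ 10). Satisfied.
Quorum: 8 present (interested trustees count toward quorum); quorum is 8. Satisfied.
Vote: the loan to an officer requires three-fifths of the disinterested trustees present (8 − 2 = 6). 3/5 of 6 = 3.60, rounded up to 4, so 4 affirmative votes are needed; 2 voted in favor. Not satisfied.

Invalid — vote requirement not satisfied.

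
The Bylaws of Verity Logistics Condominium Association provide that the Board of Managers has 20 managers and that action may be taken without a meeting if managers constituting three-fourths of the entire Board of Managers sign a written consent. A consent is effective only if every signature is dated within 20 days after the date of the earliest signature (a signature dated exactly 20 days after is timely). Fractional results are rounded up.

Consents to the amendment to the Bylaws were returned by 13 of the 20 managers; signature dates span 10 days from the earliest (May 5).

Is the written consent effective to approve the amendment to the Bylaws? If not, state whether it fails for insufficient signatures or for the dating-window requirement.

Not effective — insufficient signatures.

Signatures required: three-fourths of 20 — 3/4 of 20 = 15, so 15 needed; 13 signed. Insufficient.
Dating window: the latest signature is 10 days after the earliest; the limit is 20 days. Within the window.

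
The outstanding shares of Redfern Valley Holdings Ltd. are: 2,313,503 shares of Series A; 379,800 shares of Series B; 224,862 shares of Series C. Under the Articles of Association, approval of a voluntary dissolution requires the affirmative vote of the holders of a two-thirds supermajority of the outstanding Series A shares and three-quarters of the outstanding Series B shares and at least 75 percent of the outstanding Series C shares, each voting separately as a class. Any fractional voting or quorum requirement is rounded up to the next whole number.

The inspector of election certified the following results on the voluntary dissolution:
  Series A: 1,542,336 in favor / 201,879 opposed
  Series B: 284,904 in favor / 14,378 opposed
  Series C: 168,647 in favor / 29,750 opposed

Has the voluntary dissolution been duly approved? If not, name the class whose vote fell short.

Approved — every class gave the required vote.

Series A: 2/3 of 2313503 = 1542335.33, rounded up to 1542336; 1,542,336 required, 1,542,336 in favor — approved.
Series B: 3/4 of 379800 = 284850; 284,850 required, 284,904 in favor — approved.
Series C: 3/4 of 224862 = 168646.50, rounded up to 168647; 168,647 required, 168,647 in favor — approved.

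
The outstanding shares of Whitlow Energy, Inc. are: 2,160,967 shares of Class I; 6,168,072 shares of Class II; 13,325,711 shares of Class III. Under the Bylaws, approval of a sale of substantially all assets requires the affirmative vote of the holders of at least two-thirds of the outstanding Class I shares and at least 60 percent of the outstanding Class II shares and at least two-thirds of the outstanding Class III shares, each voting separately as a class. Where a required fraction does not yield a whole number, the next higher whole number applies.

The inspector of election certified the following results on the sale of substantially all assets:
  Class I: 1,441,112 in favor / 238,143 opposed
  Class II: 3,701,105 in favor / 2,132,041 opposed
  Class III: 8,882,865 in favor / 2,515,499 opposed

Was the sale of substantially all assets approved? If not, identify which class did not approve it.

Class I: 2/3 of 2160967 = 1440644.67, rounded up to 1440645; 1,440,645 required, 1,441,112 in favor — approved.
Class II: 3/5 of 6168072 = 3700843.20, rounded up to 3700844; 3,700,844 required, 3,701,105 in favor — approved.
Class III: 2/3 of 13325711 = 8883807.33, rounded up to 8883808; 8,883,808 required, 8,882,865 in favor — not approved.

Not approved — the Class III shares did not give the required vote.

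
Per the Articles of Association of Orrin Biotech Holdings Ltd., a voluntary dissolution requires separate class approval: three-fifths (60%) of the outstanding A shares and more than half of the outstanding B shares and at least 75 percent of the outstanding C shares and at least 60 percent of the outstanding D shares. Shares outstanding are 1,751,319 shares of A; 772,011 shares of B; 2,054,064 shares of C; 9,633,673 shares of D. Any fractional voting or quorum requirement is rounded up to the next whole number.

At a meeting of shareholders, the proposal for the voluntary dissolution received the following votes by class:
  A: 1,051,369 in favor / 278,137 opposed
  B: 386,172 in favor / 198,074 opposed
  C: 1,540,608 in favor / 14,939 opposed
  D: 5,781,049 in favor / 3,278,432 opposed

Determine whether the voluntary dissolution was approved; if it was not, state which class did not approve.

Approved — every class gave the required vote.

A: 3/5 of 1751319 = 1050791.40, rounded up to 1050792; 1,050,792 required, 1,051,369 in favor — approved.
B: a majority of 772011 is 386006; 386,006 required, 386,172 in favor — approved.
C: 3/4 of 2054064 = 1540548; 1,540,548 required, 1,540,608 in favor — approved.
D: 3/5 of 9633673 = 5780203.80, rounded up to 5780204; 5,780,204 required, 5,781,049 in favor — approved.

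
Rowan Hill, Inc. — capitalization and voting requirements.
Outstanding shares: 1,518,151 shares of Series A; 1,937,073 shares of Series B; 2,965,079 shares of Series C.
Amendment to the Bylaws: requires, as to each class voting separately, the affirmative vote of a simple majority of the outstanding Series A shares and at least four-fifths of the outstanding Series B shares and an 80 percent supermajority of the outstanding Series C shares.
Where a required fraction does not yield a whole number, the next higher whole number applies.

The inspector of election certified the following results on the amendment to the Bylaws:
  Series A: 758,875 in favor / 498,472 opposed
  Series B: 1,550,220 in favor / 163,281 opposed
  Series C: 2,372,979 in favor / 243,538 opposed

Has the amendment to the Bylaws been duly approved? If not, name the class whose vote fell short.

Not approved — the Series A shares did not give the required vote.

Series A: a majority of 1518151 is 759076; 759,076 required, 758,875 in favor — not approved.
Series B: 4/5 of 1937073 = 1549658.40, rounded up to 1549659; 1,549,659 required, 1,550,220 in favor — approved.
Series C: 4/5 of 2965079 = 2372063.20, rounded up to 2372064; 2,372,064 required, 2,372,979 in favor — approved.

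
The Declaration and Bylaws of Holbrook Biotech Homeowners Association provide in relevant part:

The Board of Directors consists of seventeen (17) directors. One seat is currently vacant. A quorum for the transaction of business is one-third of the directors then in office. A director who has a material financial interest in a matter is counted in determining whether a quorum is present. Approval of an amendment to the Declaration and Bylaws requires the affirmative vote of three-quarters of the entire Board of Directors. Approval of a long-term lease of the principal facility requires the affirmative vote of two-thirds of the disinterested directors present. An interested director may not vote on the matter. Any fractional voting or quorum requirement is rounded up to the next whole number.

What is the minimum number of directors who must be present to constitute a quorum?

1/3 of 16 = 5.33, rounded up to 6.

6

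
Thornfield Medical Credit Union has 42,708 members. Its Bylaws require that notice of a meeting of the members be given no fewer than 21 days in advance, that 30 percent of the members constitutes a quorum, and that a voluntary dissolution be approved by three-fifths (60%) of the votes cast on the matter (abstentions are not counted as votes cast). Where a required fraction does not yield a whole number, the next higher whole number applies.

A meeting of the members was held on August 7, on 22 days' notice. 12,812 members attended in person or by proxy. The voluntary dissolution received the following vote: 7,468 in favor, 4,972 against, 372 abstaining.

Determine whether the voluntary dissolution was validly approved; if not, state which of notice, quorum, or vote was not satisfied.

Notice: 22 days given; 21 required. Satisfied.
Quorum: 30% of 42,708 = 12,812.40, rounded up to 12,813; 12,812 present. Not satisfied.
Vote: requires three-fifths of the votes cast (12,812 − 372 abstaining = 12,440); 3/5 of 12440 = 7464, so 7,464 needed; 7,468 in favor. Satisfied.

Invalid — quorum requirement not satisfied.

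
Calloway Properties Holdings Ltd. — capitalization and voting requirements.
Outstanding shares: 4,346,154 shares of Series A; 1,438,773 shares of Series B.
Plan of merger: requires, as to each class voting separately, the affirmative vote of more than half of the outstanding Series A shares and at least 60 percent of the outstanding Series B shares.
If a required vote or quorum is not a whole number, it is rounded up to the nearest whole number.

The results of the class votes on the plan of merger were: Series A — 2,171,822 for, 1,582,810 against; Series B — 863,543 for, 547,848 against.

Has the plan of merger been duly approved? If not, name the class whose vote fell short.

Series A: a majority of 4346154 is 2173078; 2,173,078 required, 2,171,822 in favor — not approved.
Series B: 3/5 of 1438773 = 863263.80, rounded up to 863264; 863,264 required, 863,543 in favor — approved.

Not approved — the Series A shares did not give the required vote.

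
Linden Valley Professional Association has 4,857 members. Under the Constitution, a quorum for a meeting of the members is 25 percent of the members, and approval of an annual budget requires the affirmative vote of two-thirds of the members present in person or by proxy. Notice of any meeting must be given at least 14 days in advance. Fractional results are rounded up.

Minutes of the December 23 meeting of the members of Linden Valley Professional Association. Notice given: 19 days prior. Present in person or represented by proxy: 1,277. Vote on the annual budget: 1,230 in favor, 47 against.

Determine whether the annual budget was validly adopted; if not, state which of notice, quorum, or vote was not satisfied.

Notice: 19 days given; 14 required. Satisfied.
Quorum: 25% of 4,857 = 1,214.25, rounded up to 1,215; 1,277 present. Satisfied.
Vote: requires two-thirds of those present (1,277); 2/3 of 1277 = 851.33, rounded up to 852, so 852 needed; 1,230 in favor. Satisfied.

Valid — all requirements satisfied.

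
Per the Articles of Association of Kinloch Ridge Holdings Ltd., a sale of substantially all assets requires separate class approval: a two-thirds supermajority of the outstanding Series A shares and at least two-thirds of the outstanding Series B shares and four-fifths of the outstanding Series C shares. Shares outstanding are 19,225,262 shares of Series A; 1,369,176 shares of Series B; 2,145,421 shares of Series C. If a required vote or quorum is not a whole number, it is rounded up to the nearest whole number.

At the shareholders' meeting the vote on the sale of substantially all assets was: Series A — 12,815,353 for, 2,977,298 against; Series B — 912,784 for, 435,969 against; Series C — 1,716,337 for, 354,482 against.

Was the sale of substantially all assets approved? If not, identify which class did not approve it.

Series A: 2/3 of 19225262 = 12816841.33, rounded up to 12816842; 12,816,842 required, 12,815,353 in favor — not approved.
Series B: 2/3 of 1369176 = 912784; 912,784 required, 912,784 in favor — approved.
Series C: 4/5 of 2145421 = 1716336.80, rounded up to 1716337; 1,716,337 required, 1,716,337 in favor — approved.

Not approved — the Series A shares did not give the required vote.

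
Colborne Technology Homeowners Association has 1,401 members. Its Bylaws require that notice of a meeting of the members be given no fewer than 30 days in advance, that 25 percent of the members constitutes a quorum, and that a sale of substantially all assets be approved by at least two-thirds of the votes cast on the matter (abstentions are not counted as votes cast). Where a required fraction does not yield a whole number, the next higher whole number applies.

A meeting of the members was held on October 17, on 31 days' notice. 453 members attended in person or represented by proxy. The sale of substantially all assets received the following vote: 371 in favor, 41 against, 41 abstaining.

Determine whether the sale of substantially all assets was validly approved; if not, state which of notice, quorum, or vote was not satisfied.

Valid — all requirements satisfied.

Notice: 31 days given; 30 required. Satisfied.
Quorum: 25% of 1,401 = 350.25, rounded up to 351; 453 present. Satisfied.
Vote: requires two-thirds of the votes cast (453 − 41 abstaining = 412); 2/3 of 412 = 274.67, rounded up to 275, so 275 needed; 371 in favor. Satisfied.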